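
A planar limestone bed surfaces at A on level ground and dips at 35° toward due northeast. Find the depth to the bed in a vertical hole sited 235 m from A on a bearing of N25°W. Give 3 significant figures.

The hole lies 70° from the dip direction, so the down-dip offset is 235 × cos 70° = 80.37 m.
Depth = down-dip offset × tan(dip) = 80.37 × tan 35° = 80.37 × 0.7002
Depth = 56.28 m

56.3 m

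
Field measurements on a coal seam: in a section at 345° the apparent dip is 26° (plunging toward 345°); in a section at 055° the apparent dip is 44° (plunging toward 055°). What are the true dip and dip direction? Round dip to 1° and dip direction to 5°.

Represent each trace as a vector plunging at its apparent dip toward its trend (east-north-up frame): v₁ = (-0.233, 0.868, -0.438), v₂ = (0.589, 0.413, -0.695).
Cross product v₁ × v₂ gives the pole to the plane: n ∝ (0.422, 0.420, 0.608).
tan δ = √(n_x²+n_y²)/n_z = 0.595/0.608, so δ = 44.4°.
Dip direction = atan2(0.422, 0.420) = 45° (azimuth of n's horizontal projection).

true dip 44°, dip direction 045°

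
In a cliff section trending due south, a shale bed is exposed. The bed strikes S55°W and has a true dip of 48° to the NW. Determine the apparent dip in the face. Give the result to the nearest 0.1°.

The section lies 55° from the strike.
tan α = tan 48° × sin 55° = 1.1106 × 0.8192 = 0.9098
apparent dip = arctan 0.9098 = 42.29°

42.3°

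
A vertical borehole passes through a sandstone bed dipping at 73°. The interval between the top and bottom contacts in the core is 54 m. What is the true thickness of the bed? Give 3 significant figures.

True thickness t = h · cos(dip) = 54 × cos 73°
t = 54 × 0.2924 = 15.788 m

15.8 m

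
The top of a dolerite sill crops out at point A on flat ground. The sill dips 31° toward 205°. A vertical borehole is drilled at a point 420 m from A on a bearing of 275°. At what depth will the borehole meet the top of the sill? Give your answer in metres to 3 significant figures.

86.3 m

The hole lies 70° from the dip direction, so the down-dip offset is 420 × cos 70° = 143.65 m.
Depth = down-dip offset × tan(dip) = 143.65 × tan 31° = 143.65 × 0.6009
Depth = 86.31 m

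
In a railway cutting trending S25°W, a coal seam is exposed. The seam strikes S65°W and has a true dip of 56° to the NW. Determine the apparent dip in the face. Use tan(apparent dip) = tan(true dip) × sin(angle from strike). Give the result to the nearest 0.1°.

The section lies 40° from the strike.
tan(apparent dip) = tan 56° · sin 40° = 0.9530
α = arctan(0.9530) = 43.62°

43.6°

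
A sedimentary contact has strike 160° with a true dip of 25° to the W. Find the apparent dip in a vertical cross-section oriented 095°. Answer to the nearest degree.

23°

The strike is 160° and the section trends 095°; the acute angle between them is β = 65°.
tan(apparent dip) = tan 25° · sin 65° = 0.4226
α = arctan(0.4226) = 22.91°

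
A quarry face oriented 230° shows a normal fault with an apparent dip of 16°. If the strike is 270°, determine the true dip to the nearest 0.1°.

β = acute angle between strike 270° and section 230° = 40°.
tan δ = tan α / sin β = tan 16° / sin 40° = 0.2867 / 0.6428 = 0.4461
true dip = arctan 0.4461 = 24.04°

24.0°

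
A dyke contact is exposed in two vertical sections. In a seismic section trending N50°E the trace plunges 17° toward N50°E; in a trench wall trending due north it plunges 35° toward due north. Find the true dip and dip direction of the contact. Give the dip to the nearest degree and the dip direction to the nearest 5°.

true dip 36°, dip direction 345°

Represent each trace as a vector plunging at its apparent dip toward its trend (east-north-up frame): v₁ = (0.733, 0.615, -0.292), v₂ = (0.000, 0.819, -0.574).
n = v₁ × v₂ = (-0.113, 0.420, 0.600) (taken with n_z > 0).
True dip = arccos(n_z / |n|) = arccos(0.8096) = 35.9°.
The horizontal component of n points toward azimuth atan2(n_x, n_y) = 345°, the dip direction.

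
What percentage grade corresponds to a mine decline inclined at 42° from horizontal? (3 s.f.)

grade % = 100 × tan 42° = 100 × 0.9004

90.0%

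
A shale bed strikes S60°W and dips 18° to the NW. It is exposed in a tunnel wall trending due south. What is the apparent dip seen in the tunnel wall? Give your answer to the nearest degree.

16°

The section lies 60° from the strike.
tan(apparent dip) = tan 18° · sin 60° = 0.2814
α = arctan(0.2814) = 15.72°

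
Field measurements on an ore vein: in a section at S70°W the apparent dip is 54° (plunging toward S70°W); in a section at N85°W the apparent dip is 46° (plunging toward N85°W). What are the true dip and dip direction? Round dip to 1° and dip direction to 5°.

Represent each trace as a vector plunging at its apparent dip toward its trend (east-north-up frame): v₁ = (-0.552, -0.201, -0.809), v₂ = (-0.692, 0.061, -0.719).
n = v₁ × v₂ = (-0.194, -0.163, 0.173) (taken with n_z > 0).
True dip = arccos(n_z / |n|) = arccos(0.5638) = 55.7°.
The horizontal component of n points toward azimuth atan2(n_x, n_y) = 230°, the dip direction.

true dip 56°, dip direction 230°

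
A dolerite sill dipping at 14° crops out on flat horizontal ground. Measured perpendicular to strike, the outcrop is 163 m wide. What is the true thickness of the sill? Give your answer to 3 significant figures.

True thickness t = w · sin(dip) = 163 × sin 14°
t = 163 × 0.2419 = 39.433 m

39.4 m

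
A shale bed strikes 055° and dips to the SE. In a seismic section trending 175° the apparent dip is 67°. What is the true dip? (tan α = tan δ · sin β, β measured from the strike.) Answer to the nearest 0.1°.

69.8°

β = acute angle between strike 055° and section 175° = 60°.
tan(true dip) = tan 67° / sin 60° = 2.7203
δ = arctan(2.7203) = 69.82°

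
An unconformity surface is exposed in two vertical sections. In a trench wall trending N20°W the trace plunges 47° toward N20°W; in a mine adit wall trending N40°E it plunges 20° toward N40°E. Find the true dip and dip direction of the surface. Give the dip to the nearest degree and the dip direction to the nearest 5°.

Represent each trace as a vector plunging at its apparent dip toward its trend (east-north-up frame): v₁ = (-0.233, 0.641, -0.731), v₂ = (0.604, 0.720, -0.342).
The plane normal is n = v₁ × v₂ ∝ (-0.307, 0.522, 0.555).
Dip δ = arctan(|n_h|/n_z) = arctan(0.605/0.555) = 47.5°.
Dip direction = atan2(-0.307, 0.522) = 329° (azimuth of n's horizontal projection).

true dip 47°, dip direction 330°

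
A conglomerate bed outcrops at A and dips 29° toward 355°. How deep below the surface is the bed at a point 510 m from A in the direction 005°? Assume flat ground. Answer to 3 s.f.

278 m

The hole lies 10° from the dip direction, so the down-dip offset is 510 × cos 10° = 502.25 m.
Depth = down-dip offset × tan(dip) = 502.25 × tan 29° = 502.25 × 0.5543
Depth = 278.40 m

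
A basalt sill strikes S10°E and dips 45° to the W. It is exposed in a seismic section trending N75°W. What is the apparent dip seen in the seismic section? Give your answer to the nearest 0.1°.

The section lies 65° from the strike.
tan(apparent dip) = tan 45° · sin 65° = 0.9063
α = arctan(0.9063) = 42.19°

42.2°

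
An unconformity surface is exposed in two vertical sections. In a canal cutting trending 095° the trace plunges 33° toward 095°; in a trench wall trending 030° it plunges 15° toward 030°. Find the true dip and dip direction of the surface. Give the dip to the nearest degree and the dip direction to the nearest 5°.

true dip 33°, dip direction 095°

Represent each trace as a vector plunging at its apparent dip toward its trend (east-north-up frame): v₁ = (0.835, -0.073, -0.545), v₂ = (0.483, 0.837, -0.259).
n = v₁ × v₂ = (0.475, -0.047, 0.734) (taken with n_z > 0).
True dip = arccos(n_z / |n|) = arccos(0.8387) = 33.0°.
Dip direction = atan2(0.475, -0.047) = 96° (azimuth of n's horizontal projection).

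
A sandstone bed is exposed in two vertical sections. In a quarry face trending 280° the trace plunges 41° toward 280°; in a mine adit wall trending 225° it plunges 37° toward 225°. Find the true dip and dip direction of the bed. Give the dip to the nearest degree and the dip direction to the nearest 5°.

Each apparent-dip line lies in the plane. As unit vectors (x east, y north, z up), v₁ plunges 41°→280° and v₂ plunges 37°→225°.
n = v₁ × v₂ = (-0.449, -0.077, 0.494) (taken with n_z > 0).
tan δ = √(n_x²+n_y²)/n_z = 0.456/0.494, so δ = 42.7°.
The horizontal component of n points toward azimuth atan2(n_x, n_y) = 260°, the dip direction.

true dip 43°, dip direction 260°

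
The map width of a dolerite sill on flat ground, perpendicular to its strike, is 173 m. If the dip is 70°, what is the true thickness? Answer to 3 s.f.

True thickness t = w · sin(dip) = 173 × sin 70°
t = 173 × 0.9397 = 162.567 m

163 m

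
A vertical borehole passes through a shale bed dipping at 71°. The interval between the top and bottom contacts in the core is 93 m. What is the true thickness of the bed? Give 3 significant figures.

30.3 m

True thickness t = h · cos(dip) = 93 × cos 71°
t = 93 × 0.3256 = 30.278 m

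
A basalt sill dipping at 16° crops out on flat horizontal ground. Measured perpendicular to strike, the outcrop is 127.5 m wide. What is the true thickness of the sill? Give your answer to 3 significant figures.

35.1 m

True thickness t = w · sin(dip) = 127.5 × sin 16°
t = 127.5 × 0.2756 = 35.144 m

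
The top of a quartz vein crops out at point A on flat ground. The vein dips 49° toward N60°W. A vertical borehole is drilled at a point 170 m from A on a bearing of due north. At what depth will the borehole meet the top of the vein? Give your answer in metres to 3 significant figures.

The hole lies 60° from the dip direction, so the down-dip offset is 170 × cos 60° = 85.00 m.
Depth = down-dip offset × tan(dip) = 85.00 × tan 49° = 85.00 × 1.1504
Depth = 97.78 m

97.8 m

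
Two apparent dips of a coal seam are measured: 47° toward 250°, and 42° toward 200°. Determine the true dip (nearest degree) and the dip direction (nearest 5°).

true dip 48°, dip direction 235°

Represent each trace as a vector plunging at its apparent dip toward its trend (east-north-up frame): v₁ = (-0.641, -0.233, -0.731), v₂ = (-0.254, -0.698, -0.669).
The plane normal is n = v₁ × v₂ ∝ (-0.355, -0.243, 0.388).
tan δ = √(n_x²+n_y²)/n_z = 0.430/0.388, so δ = 47.9°.
Dip direction = atan2(-0.355, -0.243) = 236° (azimuth of n's horizontal projection).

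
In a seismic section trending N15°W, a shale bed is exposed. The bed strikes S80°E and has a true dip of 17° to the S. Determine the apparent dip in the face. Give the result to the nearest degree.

The section lies 65° from the strike.
tan(apparent dip) = tan 17° · sin 65° = 0.2771
apparent dip = arctan 0.2771 = 15.49°

15°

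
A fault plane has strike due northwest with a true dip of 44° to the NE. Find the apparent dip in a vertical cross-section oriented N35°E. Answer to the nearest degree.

44°

The strike is due northwest and the section trends N35°E; the acute angle between them is β = 80°.
tan α = tan 44° × sin 80° = 0.9657 × 0.9848 = 0.9510
apparent dip = arctan 0.9510 = 43.56°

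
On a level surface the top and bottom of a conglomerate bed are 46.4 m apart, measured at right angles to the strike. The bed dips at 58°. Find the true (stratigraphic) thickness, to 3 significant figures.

39.3 m

True thickness t = w · sin(dip) = 46.4 × sin 58°
t = 46.4 × 0.8480 = 39.349 m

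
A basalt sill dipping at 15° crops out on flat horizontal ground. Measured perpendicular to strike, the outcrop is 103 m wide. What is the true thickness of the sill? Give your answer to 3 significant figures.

26.7 m

True thickness t = w · sin(dip) = 103 × sin 15°
t = 103 × 0.2588 = 26.658 m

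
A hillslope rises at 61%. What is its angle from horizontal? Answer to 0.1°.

tan θ = 61/100 = 0.6100
θ = arctan(0.6100) = 31.38°

31.4°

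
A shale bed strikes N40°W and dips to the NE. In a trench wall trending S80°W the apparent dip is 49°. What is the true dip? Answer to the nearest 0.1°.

53.0°

The section is 60° from the strike.
tan δ = tan α / sin β = tan 49° / sin 60° = 1.1504 / 0.8660 = 1.3283
true dip = arctan 1.3283 = 53.03°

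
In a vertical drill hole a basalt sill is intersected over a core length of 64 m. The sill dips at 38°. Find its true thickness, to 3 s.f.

50.4 m

True thickness t = h · cos(dip) = 64 × cos 38°
t = 64 × 0.7880 = 50.433 m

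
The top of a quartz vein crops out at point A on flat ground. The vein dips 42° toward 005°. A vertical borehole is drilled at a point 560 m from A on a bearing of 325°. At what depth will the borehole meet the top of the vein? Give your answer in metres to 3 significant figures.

386 m

The hole lies 40° from the dip direction, so the down-dip offset is 560 × cos 40° = 428.98 m.
Depth = down-dip offset × tan(dip) = 428.98 × tan 42° = 428.98 × 0.9004
Depth = 386.26 m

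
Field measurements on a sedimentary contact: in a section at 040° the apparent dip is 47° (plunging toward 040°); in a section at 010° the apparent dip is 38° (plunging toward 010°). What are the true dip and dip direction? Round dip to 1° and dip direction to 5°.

true dip 48°, dip direction 055°

The two traces are lines in the plane: v₁ = (sin 40°·cos 47°, cos 40°·cos 47°, −sin 47°), v₂ = (sin 10°·cos 38°, cos 10°·cos 38°, −sin 38°).
n = v₁ × v₂ = (0.246, 0.170, 0.269) (taken with n_z > 0).
True dip = arccos(n_z / |n|) = arccos(0.6686) = 48.0°.
Dip direction = azimuth of (n_x, n_y) = atan2(0.246, 0.170) = 55°.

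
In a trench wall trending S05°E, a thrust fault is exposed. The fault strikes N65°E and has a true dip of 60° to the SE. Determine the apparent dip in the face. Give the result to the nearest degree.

58°

Angle between strike (N65°E) and section (S05°E): β = 70°.
tan(apparent dip) = tan 60° · sin 70° = 1.6276
α = arctan(1.6276) = 58.43°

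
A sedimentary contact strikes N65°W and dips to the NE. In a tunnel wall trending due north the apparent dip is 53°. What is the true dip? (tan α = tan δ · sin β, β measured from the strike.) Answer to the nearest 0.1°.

The section is 65° from the strike.
tan δ = tan α / sin β = tan 53° / sin 65° = 1.3270 / 0.9063 = 1.4642
δ = arctan(1.4642) = 55.67°

55.7°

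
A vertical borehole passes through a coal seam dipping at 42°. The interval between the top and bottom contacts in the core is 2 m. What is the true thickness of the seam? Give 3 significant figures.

1.49 m

True thickness t = h · cos(dip) = 2 × cos 42°
t = 2 × 0.7431 = 1.486 m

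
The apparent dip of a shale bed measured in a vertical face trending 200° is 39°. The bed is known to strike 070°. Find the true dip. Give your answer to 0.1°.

46.6°

The section is 50° from the strike.
tan(true dip) = tan 39° / sin 50° = 1.0571
δ = arctan(1.0571) = 46.59°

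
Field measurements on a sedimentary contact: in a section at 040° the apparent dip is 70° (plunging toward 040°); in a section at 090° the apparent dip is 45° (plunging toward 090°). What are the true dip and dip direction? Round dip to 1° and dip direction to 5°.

Each apparent-dip line lies in the plane. As unit vectors (x east, y north, z up), v₁ plunges 70°→040° and v₂ plunges 45°→090°.
Cross product v₁ × v₂ gives the pole to the plane: n ∝ (0.185, 0.509, 0.185).
Dip δ = arctan(|n_h|/n_z) = arctan(0.542/0.185) = 71.1°.
Dip direction = atan2(0.185, 0.509) = 20° (azimuth of n's horizontal projection).

true dip 71°, dip direction 020°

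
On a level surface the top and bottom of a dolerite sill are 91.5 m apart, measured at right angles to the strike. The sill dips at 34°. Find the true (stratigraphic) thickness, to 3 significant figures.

True thickness t = w · sin(dip) = 91.5 × sin 34°
t = 91.5 × 0.5592 = 51.166 m

51.2 m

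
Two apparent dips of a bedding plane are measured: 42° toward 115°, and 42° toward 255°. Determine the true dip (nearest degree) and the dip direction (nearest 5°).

true dip 69°, dip direction 185°

The two traces are lines in the plane: v₁ = (sin 115°·cos 42°, cos 115°·cos 42°, −sin 42°), v₂ = (sin 255°·cos 42°, cos 255°·cos 42°, −sin 42°).
n = v₁ × v₂ = (-0.081, -0.931, 0.355) (taken with n_z > 0).
Dip δ = arctan(|n_h|/n_z) = arctan(0.935/0.355) = 69.2°.
The horizontal component of n points toward azimuth atan2(n_x, n_y) = 185°, the dip direction.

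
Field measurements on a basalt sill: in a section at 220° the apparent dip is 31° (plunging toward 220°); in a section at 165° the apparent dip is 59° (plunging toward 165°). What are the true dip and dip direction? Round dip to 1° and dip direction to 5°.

Each apparent-dip line lies in the plane. As unit vectors (x east, y north, z up), v₁ plunges 31°→220° and v₂ plunges 59°→165°.
The plane normal is n = v₁ × v₂ ∝ (0.307, -0.541, 0.362).
True dip = arccos(n_z / |n|) = arccos(0.5028) = 59.8°.
Dip direction = azimuth of (n_x, n_y) = atan2(0.307, -0.541) = 150°.

true dip 60°, dip direction 150°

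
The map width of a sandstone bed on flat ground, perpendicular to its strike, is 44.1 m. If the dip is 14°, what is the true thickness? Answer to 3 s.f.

10.7 m

True thickness t = w · sin(dip) = 44.1 × sin 14°
t = 44.1 × 0.2419 = 10.669 m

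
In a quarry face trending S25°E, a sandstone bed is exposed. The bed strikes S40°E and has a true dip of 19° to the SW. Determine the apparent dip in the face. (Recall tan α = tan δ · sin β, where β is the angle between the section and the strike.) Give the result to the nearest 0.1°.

5.1°

Angle between strike (S40°E) and section (S25°E): β = 15°.
tan(apparent dip) = tan 19° · sin 15° = 0.0891
apparent dip = arctan 0.0891 = 5.09°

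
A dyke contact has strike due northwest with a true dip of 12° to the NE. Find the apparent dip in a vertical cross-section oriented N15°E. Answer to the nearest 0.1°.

10.4°

Angle between strike (due northwest) and section (N15°E): β = 60°.
tan(apparent dip) = tan 12° · sin 60° = 0.1841
α = arctan(0.1841) = 10.43°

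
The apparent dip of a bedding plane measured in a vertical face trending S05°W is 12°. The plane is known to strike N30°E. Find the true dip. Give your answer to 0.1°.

26.7°

β = acute angle between strike N30°E and section S05°W = 25°.
tan(true dip) = tan 12° / sin 25° = 0.5030
true dip = arctan 0.5030 = 26.70°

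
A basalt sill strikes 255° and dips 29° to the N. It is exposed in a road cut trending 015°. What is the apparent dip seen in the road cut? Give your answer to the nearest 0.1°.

Angle between strike (255°) and section (015°): β = 60°.
tan(apparent dip) = tan 29° · sin 60° = 0.4800
apparent dip = arctan 0.4800 = 25.64°

25.6°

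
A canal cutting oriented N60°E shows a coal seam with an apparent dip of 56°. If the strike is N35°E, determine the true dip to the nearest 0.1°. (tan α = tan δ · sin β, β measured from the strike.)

74.1°

The section is 25° from the strike.
tan(true dip) = tan 56° / sin 25° = 3.5080
δ = arctan(3.5080) = 74.09°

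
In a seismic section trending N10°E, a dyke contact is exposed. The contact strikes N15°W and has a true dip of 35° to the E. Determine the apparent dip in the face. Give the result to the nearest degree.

16°

The section lies 25° from the strike.
tan α = tan 35° × sin 25° = 0.7002 × 0.4226 = 0.2959
α = arctan(0.2959) = 16.48°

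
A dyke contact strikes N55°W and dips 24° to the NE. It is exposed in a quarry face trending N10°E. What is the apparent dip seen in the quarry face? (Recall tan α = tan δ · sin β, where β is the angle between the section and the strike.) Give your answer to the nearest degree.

Angle between strike (N55°W) and section (N10°E): β = 65°.
tan α = tan 24° × sin 65° = 0.4452 × 0.9063 = 0.4035
apparent dip = arctan 0.4035 = 21.97°

22°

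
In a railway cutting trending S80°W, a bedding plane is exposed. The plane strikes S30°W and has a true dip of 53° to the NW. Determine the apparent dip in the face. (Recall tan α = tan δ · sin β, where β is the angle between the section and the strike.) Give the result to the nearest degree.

Angle between strike (S30°W) and section (S80°W): β = 50°.
tan(apparent dip) = tan 53° · sin 50° = 1.0166
apparent dip = arctan 1.0166 = 45.47°

45°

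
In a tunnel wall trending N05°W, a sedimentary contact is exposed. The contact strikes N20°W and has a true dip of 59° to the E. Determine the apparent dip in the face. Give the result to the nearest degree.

The section lies 15° from the strike.
tan α = tan 59° × sin 15° = 1.6643 × 0.2588 = 0.4307
α = arctan(0.4307) = 23.30°

23°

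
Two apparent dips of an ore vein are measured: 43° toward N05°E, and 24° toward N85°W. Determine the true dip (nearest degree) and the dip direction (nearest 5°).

true dip 46°, dip direction 340°

Represent each trace as a vector plunging at its apparent dip toward its trend (east-north-up frame): v₁ = (0.064, 0.729, -0.682), v₂ = (-0.910, 0.080, -0.407).
Cross product v₁ × v₂ gives the pole to the plane: n ∝ (-0.242, 0.647, 0.668).
tan δ = √(n_x²+n_y²)/n_z = 0.690/0.668, so δ = 45.9°.
The horizontal component of n points toward azimuth atan2(n_x, n_y) = 339°, the dip direction.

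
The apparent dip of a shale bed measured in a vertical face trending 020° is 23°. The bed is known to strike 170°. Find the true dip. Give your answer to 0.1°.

40.3°

β = acute angle between strike 170° and section 020° = 30°.
tan δ = tan α / sin β = tan 23° / sin 30° = 0.4245 / 0.5000 = 0.8489
true dip = arctan 0.8489 = 40.33°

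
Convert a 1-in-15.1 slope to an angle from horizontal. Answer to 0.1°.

tan θ = 1/15.1 = 0.0662
θ = arctan(0.0662) = 3.79°

3.8°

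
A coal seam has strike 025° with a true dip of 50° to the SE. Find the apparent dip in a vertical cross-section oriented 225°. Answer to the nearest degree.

22°

The section lies 20° from the strike.
tan α = tan 50° × sin 20° = 1.1918 × 0.3420 = 0.4076
α = arctan(0.4076) = 22.18°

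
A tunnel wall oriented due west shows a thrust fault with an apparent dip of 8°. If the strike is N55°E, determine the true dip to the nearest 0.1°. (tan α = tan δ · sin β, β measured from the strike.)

13.8°

β = acute angle between strike N55°E and section due west = 35°.
tan(true dip) = tan 8° / sin 35° = 0.2450
true dip = arctan 0.2450 = 13.77°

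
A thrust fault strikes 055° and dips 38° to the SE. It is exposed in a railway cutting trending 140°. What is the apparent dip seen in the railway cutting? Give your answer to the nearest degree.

38°

Angle between strike (055°) and section (140°): β = 85°.
tan(apparent dip) = tan 38° · sin 85° = 0.7783
apparent dip = arctan 0.7783 = 37.89°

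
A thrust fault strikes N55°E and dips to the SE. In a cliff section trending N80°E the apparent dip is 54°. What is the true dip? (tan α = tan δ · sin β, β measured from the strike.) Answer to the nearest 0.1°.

β = acute angle between strike N55°E and section N80°E = 25°.
tan(true dip) = tan 54° / sin 25° = 3.2568
δ = arctan(3.2568) = 72.93°

72.9°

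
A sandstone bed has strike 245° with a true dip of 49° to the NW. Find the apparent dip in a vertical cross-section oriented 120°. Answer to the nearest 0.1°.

43.3°

Angle between strike (245°) and section (120°): β = 55°.
tan(apparent dip) = tan 49° · sin 55° = 0.9423
apparent dip = arctan 0.9423 = 43.30°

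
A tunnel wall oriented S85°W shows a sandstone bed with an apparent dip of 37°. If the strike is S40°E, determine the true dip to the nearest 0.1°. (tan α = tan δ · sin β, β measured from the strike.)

The section is 55° from the strike.
tan(true dip) = tan 37° / sin 55° = 0.9199
δ = arctan(0.9199) = 42.61°

42.6°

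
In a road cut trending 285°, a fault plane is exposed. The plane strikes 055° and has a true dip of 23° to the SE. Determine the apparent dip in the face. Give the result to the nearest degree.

The strike is 055° and the section trends 285°; the acute angle between them is β = 50°.
tan(apparent dip) = tan 23° · sin 50° = 0.3252
α = arctan(0.3252) = 18.01°

18°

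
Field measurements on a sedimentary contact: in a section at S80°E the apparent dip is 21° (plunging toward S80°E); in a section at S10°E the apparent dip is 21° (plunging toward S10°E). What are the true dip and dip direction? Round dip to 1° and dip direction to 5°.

true dip 25°, dip direction 135°

Represent each trace as a vector plunging at its apparent dip toward its trend (east-north-up frame): v₁ = (0.919, -0.162, -0.358), v₂ = (0.162, -0.919, -0.358).
Cross product v₁ × v₂ gives the pole to the plane: n ∝ (0.271, -0.271, 0.819).
Dip δ = arctan(|n_h|/n_z) = arctan(0.384/0.819) = 25.1°.
Dip direction = atan2(0.271, -0.271) = 135° (azimuth of n's horizontal projection).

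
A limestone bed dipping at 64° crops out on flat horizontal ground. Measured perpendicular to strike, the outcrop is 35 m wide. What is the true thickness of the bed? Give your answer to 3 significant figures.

31.5 m

True thickness t = w · sin(dip) = 35 × sin 64°
t = 35 × 0.8988 = 31.458 m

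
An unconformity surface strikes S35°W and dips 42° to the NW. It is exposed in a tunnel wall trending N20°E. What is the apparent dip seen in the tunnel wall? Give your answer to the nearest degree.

The section lies 15° from the strike.
tan α = tan 42° × sin 15° = 0.9004 × 0.2588 = 0.2330
α = arctan(0.2330) = 13.12°

13°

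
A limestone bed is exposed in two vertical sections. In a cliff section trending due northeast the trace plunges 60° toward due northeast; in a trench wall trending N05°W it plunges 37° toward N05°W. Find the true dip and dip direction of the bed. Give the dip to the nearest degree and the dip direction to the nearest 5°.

true dip 61°, dip direction 060°

Represent each trace as a vector plunging at its apparent dip toward its trend (east-north-up frame): v₁ = (0.354, 0.354, -0.866), v₂ = (-0.070, 0.796, -0.602).
n = v₁ × v₂ = (0.476, 0.273, 0.306) (taken with n_z > 0).
True dip = arccos(n_z / |n|) = arccos(0.4868) = 60.9°.
Dip direction = atan2(0.476, 0.273) = 60° (azimuth of n's horizontal projection).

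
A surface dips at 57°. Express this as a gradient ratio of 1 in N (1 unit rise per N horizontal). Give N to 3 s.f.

1 : N means tan θ = 1/N, so N = 1/tan 57° = 1/1.5399

1 in 0.649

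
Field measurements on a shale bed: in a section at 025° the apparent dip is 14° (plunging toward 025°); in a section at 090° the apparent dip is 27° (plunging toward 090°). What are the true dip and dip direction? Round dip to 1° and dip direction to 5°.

true dip 27°, dip direction 085°

Each apparent-dip line lies in the plane. As unit vectors (x east, y north, z up), v₁ plunges 14°→025° and v₂ plunges 27°→090°.
n = v₁ × v₂ = (0.399, 0.029, 0.784) (taken with n_z > 0).
tan δ = √(n_x²+n_y²)/n_z = 0.400/0.784, so δ = 27.1°.
The horizontal component of n points toward azimuth atan2(n_x, n_y) = 86°, the dip direction.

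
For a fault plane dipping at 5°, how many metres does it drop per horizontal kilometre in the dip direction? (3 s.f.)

drop per km = 1000 × tan 5° = 1000 × 0.0875

87.5 m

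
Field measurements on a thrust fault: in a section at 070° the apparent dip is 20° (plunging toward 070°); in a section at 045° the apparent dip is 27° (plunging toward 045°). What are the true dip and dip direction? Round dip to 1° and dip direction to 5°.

true dip 29°, dip direction 020°

Each apparent-dip line lies in the plane. As unit vectors (x east, y north, z up), v₁ plunges 20°→070° and v₂ plunges 27°→045°.
The plane normal is n = v₁ × v₂ ∝ (0.070, 0.185, 0.354).
Dip δ = arctan(|n_h|/n_z) = arctan(0.198/0.354) = 29.2°.
The horizontal component of n points toward azimuth atan2(n_x, n_y) = 21°, the dip direction.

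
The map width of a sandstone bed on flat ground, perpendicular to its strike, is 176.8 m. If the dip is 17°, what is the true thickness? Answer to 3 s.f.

51.7 m

True thickness t = w · sin(dip) = 176.8 × sin 17°
t = 176.8 × 0.2924 = 51.691 m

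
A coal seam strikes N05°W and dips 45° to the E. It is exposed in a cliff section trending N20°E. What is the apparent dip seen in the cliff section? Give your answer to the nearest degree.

23°

Angle between strike (N05°W) and section (N20°E): β = 25°.
tan α = tan 45° × sin 25° = 1.0000 × 0.4226 = 0.4226
α = arctan(0.4226) = 22.91°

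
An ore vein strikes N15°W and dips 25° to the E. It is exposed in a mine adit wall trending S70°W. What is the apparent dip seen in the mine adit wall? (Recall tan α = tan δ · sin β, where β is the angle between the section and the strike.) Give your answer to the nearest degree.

25°

The strike is N15°W and the section trends S70°W; the acute angle between them is β = 85°.
tan α = tan 25° × sin 85° = 0.4663 × 0.9962 = 0.4645
α = arctan(0.4645) = 24.92°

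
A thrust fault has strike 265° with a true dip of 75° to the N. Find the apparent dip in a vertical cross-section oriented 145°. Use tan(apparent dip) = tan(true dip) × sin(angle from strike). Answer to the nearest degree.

73°

Angle between strike (265°) and section (145°): β = 60°.
tan(apparent dip) = tan 75° · sin 60° = 3.2321
apparent dip = arctan 3.2321 = 72.81°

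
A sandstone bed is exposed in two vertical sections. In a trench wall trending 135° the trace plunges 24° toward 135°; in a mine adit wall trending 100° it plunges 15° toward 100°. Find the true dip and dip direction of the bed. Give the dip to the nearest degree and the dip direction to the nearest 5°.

Represent each trace as a vector plunging at its apparent dip toward its trend (east-north-up frame): v₁ = (0.646, -0.646, -0.407), v₂ = (0.951, -0.168, -0.259).
The plane normal is n = v₁ × v₂ ∝ (0.099, -0.220, 0.506).
tan δ = √(n_x²+n_y²)/n_z = 0.241/0.506, so δ = 25.5°.
Dip direction = atan2(0.099, -0.220) = 156° (azimuth of n's horizontal projection).

true dip 25°, dip direction 155°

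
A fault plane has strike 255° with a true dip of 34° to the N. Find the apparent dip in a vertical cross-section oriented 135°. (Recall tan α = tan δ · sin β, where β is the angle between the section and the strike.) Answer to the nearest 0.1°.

30.3°

Angle between strike (255°) and section (135°): β = 60°.
tan(apparent dip) = tan 34° · sin 60° = 0.5841
α = arctan(0.5841) = 30.29°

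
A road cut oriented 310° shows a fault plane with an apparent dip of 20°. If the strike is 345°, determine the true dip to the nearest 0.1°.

32.4°

The section is 35° from the strike.
tan δ = tan α / sin β = tan 20° / sin 35° = 0.3640 / 0.5736 = 0.6346
true dip = arctan 0.6346 = 32.40°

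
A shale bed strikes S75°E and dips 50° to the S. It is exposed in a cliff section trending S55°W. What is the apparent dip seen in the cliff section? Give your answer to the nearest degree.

The strike is S75°E and the section trends S55°W; the acute angle between them is β = 50°.
tan(apparent dip) = tan 50° · sin 50° = 0.9129
apparent dip = arctan 0.9129 = 42.39°

42°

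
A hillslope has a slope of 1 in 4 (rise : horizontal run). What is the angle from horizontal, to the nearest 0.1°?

14.0°

tan θ = 1/4 = 0.2500
θ = arctan(0.2500) = 14.04°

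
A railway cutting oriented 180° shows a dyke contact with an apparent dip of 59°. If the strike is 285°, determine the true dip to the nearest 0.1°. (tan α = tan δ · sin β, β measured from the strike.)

59.9°

β = acute angle between strike 285° and section 180° = 75°.
tan(true dip) = tan 59° / sin 75° = 1.7230
δ = arctan(1.7230) = 59.87°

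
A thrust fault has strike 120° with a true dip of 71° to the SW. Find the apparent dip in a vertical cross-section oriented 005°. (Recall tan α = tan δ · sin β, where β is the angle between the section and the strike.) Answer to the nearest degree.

The section lies 65° from the strike.
tan(apparent dip) = tan 71° · sin 65° = 2.6321
apparent dip = arctan 2.6321 = 69.20°

69°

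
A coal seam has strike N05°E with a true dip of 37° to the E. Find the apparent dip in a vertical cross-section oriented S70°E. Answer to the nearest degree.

36°

The strike is N05°E and the section trends S70°E; the acute angle between them is β = 75°.
tan(apparent dip) = tan 37° · sin 75° = 0.7279
apparent dip = arctan 0.7279 = 36.05°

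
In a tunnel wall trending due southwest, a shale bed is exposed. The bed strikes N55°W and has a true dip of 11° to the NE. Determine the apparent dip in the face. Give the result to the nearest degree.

11°

The section lies 80° from the strike.
tan α = tan 11° × sin 80° = 0.1944 × 0.9848 = 0.1914
α = arctan(0.1914) = 10.84°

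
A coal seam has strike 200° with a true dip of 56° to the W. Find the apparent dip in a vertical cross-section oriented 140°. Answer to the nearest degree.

The strike is 200° and the section trends 140°; the acute angle between them is β = 60°.
tan α = tan 56° × sin 60° = 1.4826 × 0.8660 = 1.2839
α = arctan(1.2839) = 52.09°

52°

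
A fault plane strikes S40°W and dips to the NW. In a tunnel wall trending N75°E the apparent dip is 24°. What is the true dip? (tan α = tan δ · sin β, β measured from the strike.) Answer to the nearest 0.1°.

β = acute angle between strike S40°W and section N75°E = 35°.
tan δ = tan α / sin β = tan 24° / sin 35° = 0.4452 / 0.5736 = 0.7762
δ = arctan(0.7762) = 37.82°

37.8°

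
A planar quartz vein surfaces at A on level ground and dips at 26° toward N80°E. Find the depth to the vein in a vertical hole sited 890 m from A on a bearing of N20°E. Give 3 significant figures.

217 m

The hole lies 60° from the dip direction, so the down-dip offset is 890 × cos 60° = 445.00 m.
Depth = down-dip offset × tan(dip) = 445.00 × tan 26° = 445.00 × 0.4877
Depth = 217.04 m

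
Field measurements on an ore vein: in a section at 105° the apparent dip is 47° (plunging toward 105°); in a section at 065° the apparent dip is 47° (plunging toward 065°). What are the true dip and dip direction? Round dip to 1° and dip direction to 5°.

true dip 49°, dip direction 085°

The two traces are lines in the plane: v₁ = (sin 105°·cos 47°, cos 105°·cos 47°, −sin 47°), v₂ = (sin 65°·cos 47°, cos 65°·cos 47°, −sin 47°).
Cross product v₁ × v₂ gives the pole to the plane: n ∝ (0.340, 0.030, 0.299).
Dip δ = arctan(|n_h|/n_z) = arctan(0.341/0.299) = 48.8°.
The horizontal component of n points toward azimuth atan2(n_x, n_y) = 85°, the dip direction.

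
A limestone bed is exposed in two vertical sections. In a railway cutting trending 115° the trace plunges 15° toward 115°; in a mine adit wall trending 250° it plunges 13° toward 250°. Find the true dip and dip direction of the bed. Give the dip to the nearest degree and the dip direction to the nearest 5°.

Each apparent-dip line lies in the plane. As unit vectors (x east, y north, z up), v₁ plunges 15°→115° and v₂ plunges 13°→250°.
Cross product v₁ × v₂ gives the pole to the plane: n ∝ (-0.006, -0.434, 0.666).
tan δ = √(n_x²+n_y²)/n_z = 0.434/0.666, so δ = 33.1°.
Dip direction = atan2(-0.006, -0.434) = 181° (azimuth of n's horizontal projection).

true dip 33°, dip direction 180°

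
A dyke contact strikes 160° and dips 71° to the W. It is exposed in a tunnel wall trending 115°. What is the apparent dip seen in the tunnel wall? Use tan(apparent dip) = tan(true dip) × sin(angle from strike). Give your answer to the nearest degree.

The strike is 160° and the section trends 115°; the acute angle between them is β = 45°.
tan(apparent dip) = tan 71° · sin 45° = 2.0536
apparent dip = arctan 2.0536 = 64.04°

64°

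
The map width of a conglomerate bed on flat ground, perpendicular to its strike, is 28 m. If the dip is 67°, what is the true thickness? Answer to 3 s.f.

25.8 m

True thickness t = w · sin(dip) = 28 × sin 67°
t = 28 × 0.9205 = 25.774 m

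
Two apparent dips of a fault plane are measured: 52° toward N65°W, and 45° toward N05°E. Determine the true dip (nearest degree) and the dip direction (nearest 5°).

true dip 55°, dip direction 320°

The two traces are lines in the plane: v₁ = (sin 295°·cos 52°, cos 295°·cos 52°, −sin 52°), v₂ = (sin 5°·cos 45°, cos 5°·cos 45°, −sin 45°).
The plane normal is n = v₁ × v₂ ∝ (-0.371, 0.443, 0.409).
True dip = arccos(n_z / |n|) = arccos(0.5777) = 54.7°.
Dip direction = azimuth of (n_x, n_y) = atan2(-0.371, 0.443) = 320°.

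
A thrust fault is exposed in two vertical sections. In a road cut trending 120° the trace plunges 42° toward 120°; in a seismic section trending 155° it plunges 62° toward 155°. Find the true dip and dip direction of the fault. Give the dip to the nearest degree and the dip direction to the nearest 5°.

Each apparent-dip line lies in the plane. As unit vectors (x east, y north, z up), v₁ plunges 42°→120° and v₂ plunges 62°→155°.
n = v₁ × v₂ = (-0.043, -0.435, 0.200) (taken with n_z > 0).
Dip δ = arctan(|n_h|/n_z) = arctan(0.438/0.200) = 65.4°.
The horizontal component of n points toward azimuth atan2(n_x, n_y) = 186°, the dip direction.

true dip 65°, dip direction 185°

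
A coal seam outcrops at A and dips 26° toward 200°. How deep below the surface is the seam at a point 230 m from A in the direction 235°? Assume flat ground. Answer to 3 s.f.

91.9 m

The hole lies 35° from the dip direction, so the down-dip offset is 230 × cos 35° = 188.40 m.
Depth = down-dip offset × tan(dip) = 188.40 × tan 26° = 188.40 × 0.4877
Depth = 91.89 m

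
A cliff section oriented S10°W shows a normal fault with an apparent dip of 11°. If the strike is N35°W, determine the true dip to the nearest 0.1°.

15.4°

The section is 45° from the strike.
tan δ = tan α / sin β = tan 11° / sin 45° = 0.1944 / 0.7071 = 0.2749
true dip = arctan 0.2749 = 15.37°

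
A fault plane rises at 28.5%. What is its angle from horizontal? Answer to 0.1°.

tan θ = 28.5/100 = 0.2850
θ = arctan(0.2850) = 15.91°

15.9°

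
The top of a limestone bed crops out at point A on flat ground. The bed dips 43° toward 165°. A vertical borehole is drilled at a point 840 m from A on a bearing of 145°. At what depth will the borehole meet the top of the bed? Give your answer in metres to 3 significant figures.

The hole lies 20° from the dip direction, so the down-dip offset is 840 × cos 20° = 789.34 m.
Depth = down-dip offset × tan(dip) = 789.34 × tan 43° = 789.34 × 0.9325
Depth = 736.07 m

736 m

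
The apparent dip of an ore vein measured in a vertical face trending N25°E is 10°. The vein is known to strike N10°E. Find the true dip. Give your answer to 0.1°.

The section is 15° from the strike.
tan(true dip) = tan 10° / sin 15° = 0.6813
δ = arctan(0.6813) = 34.27°

34.3°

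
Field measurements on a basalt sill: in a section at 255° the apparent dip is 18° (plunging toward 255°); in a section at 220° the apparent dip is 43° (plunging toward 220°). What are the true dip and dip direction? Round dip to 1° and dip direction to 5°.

true dip 50°, dip direction 180°

Represent each trace as a vector plunging at its apparent dip toward its trend (east-north-up frame): v₁ = (-0.919, -0.246, -0.309), v₂ = (-0.470, -0.560, -0.682).
Cross product v₁ × v₂ gives the pole to the plane: n ∝ (-0.005, -0.481, 0.399).
True dip = arccos(n_z / |n|) = arccos(0.6382) = 50.3°.
The horizontal component of n points toward azimuth atan2(n_x, n_y) = 181°, the dip direction.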